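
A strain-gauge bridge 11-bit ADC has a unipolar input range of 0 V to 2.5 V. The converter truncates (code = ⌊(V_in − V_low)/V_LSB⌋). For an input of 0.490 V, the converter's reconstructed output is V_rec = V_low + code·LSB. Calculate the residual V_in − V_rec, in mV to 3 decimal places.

LSB = 2.5/2^11 = 1.221 mV.
Scaled input = 401.4080 LSBs, so code = 401.
V_rec = 0 + 401·0.0012207 = 0.48950195 V.
Error = 0.490 − 0.48950195 = 0.000498047 V = 0.498 mV.

0.498 mV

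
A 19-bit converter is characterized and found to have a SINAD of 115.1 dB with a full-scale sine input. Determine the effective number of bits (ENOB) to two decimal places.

18.83 bits

ENOB = (SINAD − 1.76) / 6.02 = (115.1 − 1.76)/6.02 = 18.827.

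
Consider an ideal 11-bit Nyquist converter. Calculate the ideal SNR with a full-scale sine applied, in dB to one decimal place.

68.0 dB

SNR ≈ 6.02·N + 1.76 dB = 6.02·11 + 1.76 = 67.98 dB.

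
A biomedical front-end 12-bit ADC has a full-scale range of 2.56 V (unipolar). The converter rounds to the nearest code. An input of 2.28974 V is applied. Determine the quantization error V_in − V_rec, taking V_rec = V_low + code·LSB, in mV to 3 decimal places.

One LSB is 2.56 V / 4096 = 0.625 mV.
(2.28974 − 0)/0.000625 = 3663.5840; round gives code 3664.
Code 3664 maps back to 0 + 3664×0.000625 V = 2.29 V.
Difference: -0.00026 V → -0.260 mV.

-0.260 mV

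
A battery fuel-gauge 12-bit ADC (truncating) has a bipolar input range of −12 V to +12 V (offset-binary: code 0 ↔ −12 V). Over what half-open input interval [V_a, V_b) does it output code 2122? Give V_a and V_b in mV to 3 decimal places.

[433.594 mV, 439.453 mV)

LSB = 24/2^12 = 5.859 mV.
V_a = V_low + 2122·LSB = 0.433594 V; V_b = V_low + 2123·LSB = 0.439453 V.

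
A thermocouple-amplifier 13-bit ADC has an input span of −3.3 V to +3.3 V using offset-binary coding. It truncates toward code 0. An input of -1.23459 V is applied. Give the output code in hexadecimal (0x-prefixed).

code 0xA03 (decimal 2563)

Full-scale span = 6.6 V; LSB = 6.6/2^13 = 0.806 mV.
Input sits at 2563.612 steps above V_low.
⌊·⌋(2563.612) = 2563.
In hexadecimal (0x-prefixed): 0xA03.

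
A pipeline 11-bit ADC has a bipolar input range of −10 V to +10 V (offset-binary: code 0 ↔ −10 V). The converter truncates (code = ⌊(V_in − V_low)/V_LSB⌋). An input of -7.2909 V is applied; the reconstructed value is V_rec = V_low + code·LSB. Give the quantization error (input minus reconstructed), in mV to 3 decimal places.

LSB = 20/2^11 = 9.766 mV.
(-7.2909 − (−10))/0.00976562 = 277.4118; ⌊·⌋ gives code 277.
Code 277 maps back to (−10) + 277×0.00976562 V = -7.2949219 V.
Error = -7.2909 − (−7.2949219) = 0.00402188 V = 4.022 mV.

4.022 mV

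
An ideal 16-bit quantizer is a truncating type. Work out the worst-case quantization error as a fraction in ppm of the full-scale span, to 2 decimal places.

Truncating → worst-case error = 1 LSB = V_FS/2^16, so 1e+06/65536 = 15.2588 ppm of full scale.

15.26 ppm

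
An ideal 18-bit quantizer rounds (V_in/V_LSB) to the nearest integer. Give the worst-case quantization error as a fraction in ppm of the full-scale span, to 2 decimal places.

1.91 ppm

Rounding → worst-case error = ½ LSB = V_FS/2^19, so 1e+06/524288 = 1.90735 ppm of full scale.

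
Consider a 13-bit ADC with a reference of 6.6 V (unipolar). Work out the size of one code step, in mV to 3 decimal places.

0.806 mV

Full-scale span = 6.6 V.
LSB = 6.6 / 2^13 = 6.6 / 8192 = 0.000805664 V = 0.806 mV.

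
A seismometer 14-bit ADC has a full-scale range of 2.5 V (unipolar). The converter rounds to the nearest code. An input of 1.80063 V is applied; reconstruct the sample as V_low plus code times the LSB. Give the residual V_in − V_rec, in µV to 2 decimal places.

LSB = 2.5/2^14 = 152.59 µV.
Scaled input = 11800.6088 LSBs, so code = 11801.
V_rec = 0 + 11801·0.000152588 = 1.8006897 V.
Error = 1.80063 − 1.8006897 = -5.96973e-05 V = -59.70 µV.

-59.70 µV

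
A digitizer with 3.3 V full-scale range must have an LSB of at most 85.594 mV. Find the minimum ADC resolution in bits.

6 bits

Number of steps required ≥ 3.3 V / 85.594 mV = 38.55.
Need 2^N ≥ 38.55; 2^5 = 32, 2^6 = 64.
Minimum N = 6.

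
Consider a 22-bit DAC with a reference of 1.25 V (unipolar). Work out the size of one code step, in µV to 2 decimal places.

0.30 µV

Full-scale span = 1.25 V.
LSB = 1.25 / 2^22 = 1.25 / 4194304 = 2.98023e-07 V = 0.30 µV.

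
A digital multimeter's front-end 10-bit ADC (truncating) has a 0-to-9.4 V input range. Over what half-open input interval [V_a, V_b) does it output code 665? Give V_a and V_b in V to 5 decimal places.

[6.10449 V, 6.11367 V)

LSB = 9.4/2^10 = 9.180 mV.
V_a = V_low + 665·LSB = 6.10449 V; V_b = V_low + 666·LSB = 6.11367 V.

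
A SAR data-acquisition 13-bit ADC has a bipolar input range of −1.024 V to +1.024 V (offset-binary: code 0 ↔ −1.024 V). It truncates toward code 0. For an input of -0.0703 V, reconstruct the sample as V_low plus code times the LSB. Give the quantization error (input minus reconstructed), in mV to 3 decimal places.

LSB = 2.048/2^13 = 250.00 µV.
(V_in − V_low)/LSB = (-0.0703 − (−1.024))/0.00025 = 3814.8000 → code 3814 (floor).
V_rec = (−1.024) + 3814·0.00025 = -0.0705 V.
Difference: 0.0002 V → 0.200 mV.

0.200 mV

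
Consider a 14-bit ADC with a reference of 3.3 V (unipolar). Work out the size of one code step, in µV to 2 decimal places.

Full-scale span = 3.3 V.
LSB = 3.3 / 2^14 = 3.3 / 16384 = 0.000201416 V = 201.42 µV.

201.42 µV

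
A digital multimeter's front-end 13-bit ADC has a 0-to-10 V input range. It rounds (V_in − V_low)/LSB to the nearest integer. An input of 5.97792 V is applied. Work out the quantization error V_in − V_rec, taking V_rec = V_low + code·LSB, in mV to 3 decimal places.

LSB = 10/2^13 = 1.221 mV.
(V_in − V_low)/LSB = (5.97792 − 0)/0.0012207 = 4897.1121 → code 4897 (round).
Code 4897 maps back to 0 + 4897×0.0012207 V = 5.9777832 V.
Error = 5.97792 − 5.9777832 = 0.000136797 V = 0.137 mV.

0.137 mV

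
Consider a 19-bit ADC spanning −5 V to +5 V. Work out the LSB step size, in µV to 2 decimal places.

19.07 µV

Full-scale span = 10 V.
LSB = 10 / 2^19 = 10 / 524288 = 1.90735e-05 V = 19.07 µV.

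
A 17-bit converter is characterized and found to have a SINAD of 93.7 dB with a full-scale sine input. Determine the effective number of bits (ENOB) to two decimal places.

ENOB = (SINAD − 1.76) / 6.02 = (93.7 − 1.76)/6.02 = 15.272.

15.27 bits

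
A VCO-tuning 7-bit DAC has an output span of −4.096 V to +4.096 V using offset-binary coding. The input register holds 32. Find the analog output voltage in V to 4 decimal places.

-2.0480 V

LSB = 8.192 V / 2^7 = 64.000 mV.
V_out = (−4.096) + 32 × 0.064 V = -2.048 V.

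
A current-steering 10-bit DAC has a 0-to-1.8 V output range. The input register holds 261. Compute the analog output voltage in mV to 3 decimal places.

LSB = 1.8 V / 2^10 = 1.758 mV.
V_out = 0 + 261 × 0.00175781 V = 0.458789 V.
= 458.789 mV.

458.789 mV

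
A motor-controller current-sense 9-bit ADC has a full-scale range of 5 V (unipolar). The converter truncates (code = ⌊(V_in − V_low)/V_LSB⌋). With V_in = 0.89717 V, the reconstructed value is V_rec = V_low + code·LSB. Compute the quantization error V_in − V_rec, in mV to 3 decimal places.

One LSB is 5 V / 512 = 9.766 mV.
(0.89717 − 0)/0.00976562 = 91.8702; ⌊·⌋ gives code 91.
V_rec = 0 + 91·0.00976562 = 0.88867188 V.
Difference: 0.00849813 V → 8.498 mV.

8.498 mV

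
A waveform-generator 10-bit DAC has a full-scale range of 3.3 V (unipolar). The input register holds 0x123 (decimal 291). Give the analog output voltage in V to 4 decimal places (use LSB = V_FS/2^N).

0.9378 V

LSB = 3.3 V / 2^10 = 3.223 mV.
Code 0x123 = 291 decimal.
V_out = 0 + 291 × 0.00322266 V = 0.937793 V.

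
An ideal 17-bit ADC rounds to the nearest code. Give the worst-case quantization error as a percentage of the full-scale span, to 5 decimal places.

0.00038 %

Rounding → worst-case error = ½ LSB = V_FS/2^18, so 100/262144 = 0.00038147 % of full scale.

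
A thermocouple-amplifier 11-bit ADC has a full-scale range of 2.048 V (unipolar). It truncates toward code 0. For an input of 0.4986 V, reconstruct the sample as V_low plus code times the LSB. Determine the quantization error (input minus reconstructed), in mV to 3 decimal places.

0.600 mV

LSB = 2.048/2^11 = 1.000 mV.
(0.4986 − 0)/0.001 = 498.6000; ⌊·⌋ gives code 498.
V_rec = 0 + 498·0.001 = 0.498 V.
Difference: 0.0006 V → 0.600 mV.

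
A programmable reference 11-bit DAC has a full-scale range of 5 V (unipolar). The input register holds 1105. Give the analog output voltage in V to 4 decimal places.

LSB = 5 V / 2^11 = 2.441 mV.
V_out = 0 + 1105 × 0.00244141 V = 2.69775 V.

2.6978 V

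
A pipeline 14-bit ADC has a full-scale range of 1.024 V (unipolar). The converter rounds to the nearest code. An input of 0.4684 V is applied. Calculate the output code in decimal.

With 16384 levels over 1.024 V, one step is 62.50 µV.
(V_in − V_low)/LSB = (0.4684 − 0) / 6.25e-05 = 7494.400.
So the output code is 7494.

code 7494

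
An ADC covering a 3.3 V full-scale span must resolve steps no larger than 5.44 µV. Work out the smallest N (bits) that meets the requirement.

Number of steps required ≥ 3.3 V / 5.44 µV = 606617.65.
Need 2^N ≥ 606617.65; 2^19 = 524288, 2^20 = 1048576.
Minimum N = 20.

20 bits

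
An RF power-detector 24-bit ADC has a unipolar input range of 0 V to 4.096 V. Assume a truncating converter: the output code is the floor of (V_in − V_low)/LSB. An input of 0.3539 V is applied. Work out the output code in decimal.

code 1449574

With 16777216 levels over 4.096 V, one step is 0.24 µV.
(V_in − V_low)/LSB = (0.3539 − 0) / 2.44141e-07 = 1449574.400.
⌊·⌋(1449574.400) = 1449574.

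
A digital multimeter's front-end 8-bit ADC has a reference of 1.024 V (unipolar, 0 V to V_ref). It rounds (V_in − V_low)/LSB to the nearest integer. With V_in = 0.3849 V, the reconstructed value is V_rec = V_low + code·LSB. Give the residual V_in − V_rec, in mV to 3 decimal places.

0.900 mV

Step size: 1.024 V ÷ 2^8 = 4.000 mV.
(0.3849 − 0)/0.004 = 96.2250; round gives code 96.
V_rec = 0 + 96·0.004 = 0.384 V.
Difference: 0.0009 V → 0.900 mV.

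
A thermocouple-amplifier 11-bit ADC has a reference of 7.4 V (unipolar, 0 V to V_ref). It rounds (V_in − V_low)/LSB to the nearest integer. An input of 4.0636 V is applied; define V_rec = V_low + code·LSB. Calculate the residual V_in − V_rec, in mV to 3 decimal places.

LSB = 7.4/2^11 = 3.613 mV.
(V_in − V_low)/LSB = (4.0636 − 0)/0.00361328 = 1124.6288 → code 1125 (round).
Reconstructed: 4.0649414 V.
Error = 4.0636 − 4.0649414 = -0.00134141 V = -1.341 mV.

-1.341 mV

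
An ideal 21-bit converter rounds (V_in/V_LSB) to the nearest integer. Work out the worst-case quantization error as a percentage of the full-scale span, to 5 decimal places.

Rounding → worst-case error = ½ LSB = V_FS/2^22, so 100/4194304 = 2.38419e-05 % of full scale.

0.00002 %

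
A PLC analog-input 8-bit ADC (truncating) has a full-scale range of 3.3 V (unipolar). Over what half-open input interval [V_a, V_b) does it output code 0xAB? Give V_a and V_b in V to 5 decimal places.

[2.20430 V, 2.21719 V)

LSB = 3.3/2^8 = 12.891 mV.
Code 0xAB = 171 decimal.
V_a = V_low + 171·LSB = 2.2043 V; V_b = V_low + 172·LSB = 2.21719 V.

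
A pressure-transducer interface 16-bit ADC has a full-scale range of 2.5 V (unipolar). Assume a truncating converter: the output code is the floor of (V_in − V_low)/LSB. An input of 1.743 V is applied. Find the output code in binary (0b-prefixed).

code 0b1011001001111011 (decimal 45691)

LSB = 2.5 V / 65536 = 38.15 µV.
(1.743 − 0) / 3.8147e-05 = 45691.699 LSBs.
Floor → code 45691.
In binary (0b-prefixed): 0b1011001001111011.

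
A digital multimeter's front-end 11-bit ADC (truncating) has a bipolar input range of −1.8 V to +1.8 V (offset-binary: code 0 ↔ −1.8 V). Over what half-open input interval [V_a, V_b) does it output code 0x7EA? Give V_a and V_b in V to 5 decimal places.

LSB = 3.6/2^11 = 1.758 mV.
Code 0x7EA = 2026 decimal.
V_a = V_low + 2026·LSB = 1.76133 V; V_b = V_low + 2027·LSB = 1.76309 V.

[1.76133 V, 1.76309 V)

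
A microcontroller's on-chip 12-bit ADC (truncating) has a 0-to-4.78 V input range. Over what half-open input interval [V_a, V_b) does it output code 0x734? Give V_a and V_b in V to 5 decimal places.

LSB = 4.78/2^12 = 1.167 mV.
Code 0x734 = 1844 decimal.
V_a = V_low + 1844·LSB = 2.15193 V; V_b = V_low + 1845·LSB = 2.1531 V.

[2.15193 V, 2.15310 V)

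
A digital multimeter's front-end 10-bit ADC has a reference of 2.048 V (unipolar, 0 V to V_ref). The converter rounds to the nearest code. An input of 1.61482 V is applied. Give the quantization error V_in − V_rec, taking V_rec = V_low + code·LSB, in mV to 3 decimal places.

0.820 mV

Step size: 2.048 V ÷ 2^10 = 2.000 mV.
(1.61482 − 0)/0.002 = 807.4100; round gives code 807.
Reconstructed: 1.614 V.
V_in − V_rec = 0.00082 V = 0.820 mV.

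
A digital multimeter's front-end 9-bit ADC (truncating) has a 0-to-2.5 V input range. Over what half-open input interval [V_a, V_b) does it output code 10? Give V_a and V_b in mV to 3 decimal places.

[48.828 mV, 53.711 mV)

LSB = 2.5/2^9 = 4.883 mV.
V_a = V_low + 10·LSB = 0.0488281 V; V_b = V_low + 11·LSB = 0.0537109 V.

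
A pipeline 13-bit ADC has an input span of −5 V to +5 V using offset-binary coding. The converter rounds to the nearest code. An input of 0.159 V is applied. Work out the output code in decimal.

Full-scale span = 10 V; LSB = 10/2^13 = 1.221 mV.
Input sits at 4226.253 steps above V_low.
round(4226.253) = 4226.

code 4226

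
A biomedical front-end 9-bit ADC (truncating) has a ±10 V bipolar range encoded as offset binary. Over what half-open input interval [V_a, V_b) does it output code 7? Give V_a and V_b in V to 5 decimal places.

LSB = 20/2^9 = 39.062 mV.
V_a = V_low + 7·LSB = -9.72656 V; V_b = V_low + 8·LSB = -9.6875 V.

[-9.72656 V, -9.68750 V)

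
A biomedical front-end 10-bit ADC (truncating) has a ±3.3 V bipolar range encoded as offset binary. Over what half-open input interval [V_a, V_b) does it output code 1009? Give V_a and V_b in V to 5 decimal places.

LSB = 6.6/2^10 = 6.445 mV.
V_a = V_low + 1009·LSB = 3.20332 V; V_b = V_low + 1010·LSB = 3.20977 V.

[3.20332 V, 3.20977 V)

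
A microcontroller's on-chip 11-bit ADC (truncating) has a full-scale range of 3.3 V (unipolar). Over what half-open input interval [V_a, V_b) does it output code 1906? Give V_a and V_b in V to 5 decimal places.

LSB = 3.3/2^11 = 1.611 mV.
V_a = V_low + 1906·LSB = 3.07119 V; V_b = V_low + 1907·LSB = 3.0728 V.

[3.07119 V, 3.07280 V)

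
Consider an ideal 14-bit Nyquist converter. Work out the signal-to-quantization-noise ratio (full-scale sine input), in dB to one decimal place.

SNR ≈ 6.02·N + 1.76 dB = 6.02·14 + 1.76 = 86.04 dB.

86.0 dB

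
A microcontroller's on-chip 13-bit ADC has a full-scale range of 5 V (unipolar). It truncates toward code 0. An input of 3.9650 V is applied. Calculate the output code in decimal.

With 8192 levels over 5 V, one step is 0.610 mV.
(V_in − V_low)/LSB = (3.9650 − 0) / 0.000610352 = 6496.256.
So the output code is 6496.

code 6496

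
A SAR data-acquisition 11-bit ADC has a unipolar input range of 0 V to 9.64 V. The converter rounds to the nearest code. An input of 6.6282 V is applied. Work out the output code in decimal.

code 1408

LSB = 9.64 V / 2048 = 4.707 mV.
(V_in − V_low)/LSB = (6.6282 − 0) / 0.00470703 = 1408.149.
round(1408.149) = 1408.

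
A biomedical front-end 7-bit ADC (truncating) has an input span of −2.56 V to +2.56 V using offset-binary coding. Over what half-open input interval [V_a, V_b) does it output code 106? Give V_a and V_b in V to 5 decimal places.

[1.68000 V, 1.72000 V)

LSB = 5.12/2^7 = 40.000 mV.
V_a = V_low + 106·LSB = 1.68 V; V_b = V_low + 107·LSB = 1.72 V.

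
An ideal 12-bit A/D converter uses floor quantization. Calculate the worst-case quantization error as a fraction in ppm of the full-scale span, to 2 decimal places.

244.14 ppm

Truncating → worst-case error = 1 LSB = V_FS/2^12, so 1e+06/4096 = 244.141 ppm of full scale.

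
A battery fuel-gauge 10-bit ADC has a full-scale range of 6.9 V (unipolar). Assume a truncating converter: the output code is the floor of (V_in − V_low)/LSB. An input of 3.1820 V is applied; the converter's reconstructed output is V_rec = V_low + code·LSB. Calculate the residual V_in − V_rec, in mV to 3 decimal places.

1.531 mV

Step size: 6.9 V ÷ 2^10 = 6.738 mV.
(3.1820 − 0)/0.00673828 = 472.2272; ⌊·⌋ gives code 472.
V_rec = 0 + 472·0.00673828 = 3.1804688 V.
Error = 3.1820 − 3.1804688 = 0.00153125 V = 1.531 mV.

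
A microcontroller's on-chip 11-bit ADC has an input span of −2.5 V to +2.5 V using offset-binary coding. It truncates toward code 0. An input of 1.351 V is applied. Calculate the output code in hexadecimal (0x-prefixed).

With 2048 levels over 5 V, one step is 2.441 mV.
(V_in − V_low)/LSB = (1.351 − (−2.5)) / 0.00244141 = 1577.370.
So the output code is 1577.
In hexadecimal (0x-prefixed): 0x629.

code 0x629 (decimal 1577)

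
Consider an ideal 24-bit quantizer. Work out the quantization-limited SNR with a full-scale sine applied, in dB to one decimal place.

146.2 dB

SNR ≈ 6.02·N + 1.76 dB = 6.02·24 + 1.76 = 146.24 dB.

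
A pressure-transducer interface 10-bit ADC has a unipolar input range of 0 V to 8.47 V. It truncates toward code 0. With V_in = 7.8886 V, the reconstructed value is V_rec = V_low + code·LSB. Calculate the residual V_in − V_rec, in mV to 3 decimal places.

5.875 mV

Step size: 8.47 V ÷ 2^10 = 8.271 mV.
Scaled input = 953.7103 LSBs, so code = 953.
V_rec = 0 + 953·0.00827148 = 7.8827246 V.
V_in − V_rec = 0.00587539 V = 5.875 mV.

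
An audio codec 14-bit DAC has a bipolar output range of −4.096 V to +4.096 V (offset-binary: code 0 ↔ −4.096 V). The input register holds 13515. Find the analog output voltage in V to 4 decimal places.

LSB = 8.192 V / 2^14 = 0.500 mV.
V_out = (−4.096) + 13515 × 0.0005 V = 2.6615 V.

2.6615 V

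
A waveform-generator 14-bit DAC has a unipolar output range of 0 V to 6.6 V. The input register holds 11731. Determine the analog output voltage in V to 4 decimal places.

4.7256 V

LSB = 6.6 V / 2^14 = 402.83 µV.
V_out = 0 + 11731 × 0.000402832 V = 4.72562 V.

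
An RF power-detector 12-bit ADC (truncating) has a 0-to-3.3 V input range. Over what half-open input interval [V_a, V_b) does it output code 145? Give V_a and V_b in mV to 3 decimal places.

[116.821 mV, 117.627 mV)

LSB = 3.3/2^12 = 0.806 mV.
V_a = V_low + 145·LSB = 0.116821 V; V_b = V_low + 146·LSB = 0.117627 V.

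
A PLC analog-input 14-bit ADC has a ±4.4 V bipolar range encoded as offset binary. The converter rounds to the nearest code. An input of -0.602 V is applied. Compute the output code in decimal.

code 7071

With 16384 levels over 8.8 V, one step is 0.537 mV.
Input sits at 7071.185 steps above V_low.
So the output code is 7071.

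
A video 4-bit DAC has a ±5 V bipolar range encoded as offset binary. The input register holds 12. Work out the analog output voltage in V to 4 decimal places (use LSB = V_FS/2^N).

LSB = 10 V / 2^4 = 0.6250 V.
V_out = (−5) + 12 × 0.625 V = 2.5 V.

2.5000 V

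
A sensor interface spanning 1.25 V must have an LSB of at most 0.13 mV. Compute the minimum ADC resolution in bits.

Number of steps required ≥ 1.25 V / 0.13 mV = 9615.38.
Need 2^N ≥ 9615.38; 2^13 = 8192, 2^14 = 16384.
Minimum N = 14.

14 bits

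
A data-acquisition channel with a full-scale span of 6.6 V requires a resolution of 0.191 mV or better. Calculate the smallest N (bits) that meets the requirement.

16 bits

Number of steps required ≥ 6.6 V / 0.191 mV = 34554.97.
Need 2^N ≥ 34554.97; 2^15 = 32768, 2^16 = 65536.
Minimum N = 16.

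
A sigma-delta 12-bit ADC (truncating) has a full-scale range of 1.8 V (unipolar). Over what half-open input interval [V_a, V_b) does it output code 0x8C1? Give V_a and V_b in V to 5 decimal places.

[0.98481 V, 0.98525 V)

LSB = 1.8/2^12 = 439.45 µV.
Code 0x8C1 = 2241 decimal.
V_a = V_low + 2241·LSB = 0.984814 V; V_b = V_low + 2242·LSB = 0.985254 V.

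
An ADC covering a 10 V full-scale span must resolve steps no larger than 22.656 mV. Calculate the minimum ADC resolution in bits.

9 bits

Number of steps required ≥ 10 V / 22.656 mV = 441.38.
Need 2^N ≥ 441.38; 2^8 = 256, 2^9 = 512.
Minimum N = 9.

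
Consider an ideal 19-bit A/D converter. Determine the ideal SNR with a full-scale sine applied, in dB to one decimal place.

116.1 dB

SNR ≈ 6.02·N + 1.76 dB = 6.02·19 + 1.76 = 116.14 dB.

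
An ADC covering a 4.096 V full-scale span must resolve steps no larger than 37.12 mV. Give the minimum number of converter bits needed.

Number of steps required ≥ 4.096 V / 37.12 mV = 110.34.
Need 2^N ≥ 110.34; 2^6 = 64, 2^7 = 128.
Minimum N = 7.

7 bits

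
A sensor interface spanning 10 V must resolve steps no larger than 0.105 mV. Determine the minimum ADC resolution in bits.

Number of steps required ≥ 10 V / 0.105 mV = 95238.10.
Need 2^N ≥ 95238.10; 2^16 = 65536, 2^17 = 131072.
Minimum N = 17.

17 bits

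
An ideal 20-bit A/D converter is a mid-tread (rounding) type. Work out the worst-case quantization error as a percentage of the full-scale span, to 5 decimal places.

Rounding → worst-case error = ½ LSB = V_FS/2^21, so 100/2097152 = 4.76837e-05 % of full scale.

0.00005 %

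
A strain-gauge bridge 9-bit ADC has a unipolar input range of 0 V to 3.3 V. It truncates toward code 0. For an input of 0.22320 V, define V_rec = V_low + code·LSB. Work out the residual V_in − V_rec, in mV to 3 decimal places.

LSB = 3.3/2^9 = 6.445 mV.
(0.22320 − 0)/0.00644531 = 34.6298; ⌊·⌋ gives code 34.
Reconstructed: 0.21914063 V.
Error = 0.22320 − 0.21914063 = 0.00405937 V = 4.059 mV.

4.059 mV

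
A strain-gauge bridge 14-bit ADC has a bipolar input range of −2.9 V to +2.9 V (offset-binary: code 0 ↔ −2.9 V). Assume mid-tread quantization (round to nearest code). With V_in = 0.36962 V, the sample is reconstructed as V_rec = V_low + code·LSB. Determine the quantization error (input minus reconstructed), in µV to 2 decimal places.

39.92 µV

LSB = 5.8/2^14 = 354.00 µV.
Scaled input = 9236.1128 LSBs, so code = 9236.
Code 9236 maps back to (−2.9) + 9236×0.000354004 V = 0.36958008 V.
Difference: 3.99219e-05 V → 39.92 µV.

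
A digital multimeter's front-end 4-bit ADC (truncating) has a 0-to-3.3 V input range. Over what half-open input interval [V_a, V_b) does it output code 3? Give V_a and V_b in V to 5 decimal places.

[0.61875 V, 0.82500 V)

LSB = 3.3/2^4 = 206.250 mV.
V_a = V_low + 3·LSB = 0.61875 V; V_b = V_low + 4·LSB = 0.825 V.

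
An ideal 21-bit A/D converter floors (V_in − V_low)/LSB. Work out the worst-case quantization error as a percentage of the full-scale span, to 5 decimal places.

Truncating → worst-case error = 1 LSB = V_FS/2^21, so 100/2097152 = 4.76837e-05 % of full scale.

0.00005 %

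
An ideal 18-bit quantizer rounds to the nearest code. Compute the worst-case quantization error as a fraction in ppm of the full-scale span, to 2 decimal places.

Rounding → worst-case error = ½ LSB = V_FS/2^19, so 1e+06/524288 = 1.90735 ppm of full scale.

1.91 ppm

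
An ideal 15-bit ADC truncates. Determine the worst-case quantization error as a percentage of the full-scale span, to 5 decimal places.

Truncating → worst-case error = 1 LSB = V_FS/2^15, so 100/32768 = 0.00305176 % of full scale.

0.00305 %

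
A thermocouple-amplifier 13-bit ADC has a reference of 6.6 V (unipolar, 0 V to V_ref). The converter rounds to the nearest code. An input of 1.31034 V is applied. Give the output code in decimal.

code 1626

LSB = 6.6 V / 8192 = 0.806 mV.
(1.31034 − 0) / 0.000805664 = 1626.410 LSBs.
round(1626.410) = 1626.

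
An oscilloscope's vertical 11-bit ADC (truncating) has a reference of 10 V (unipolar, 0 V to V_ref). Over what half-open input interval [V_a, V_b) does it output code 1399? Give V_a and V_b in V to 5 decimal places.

LSB = 10/2^11 = 4.883 mV.
V_a = V_low + 1399·LSB = 6.83105 V; V_b = V_low + 1400·LSB = 6.83594 V.

[6.83105 V, 6.83594 V)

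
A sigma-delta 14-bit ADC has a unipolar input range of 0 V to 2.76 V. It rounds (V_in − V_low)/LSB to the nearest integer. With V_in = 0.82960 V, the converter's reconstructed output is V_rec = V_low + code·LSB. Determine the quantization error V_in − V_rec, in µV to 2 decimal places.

-50.88 µV

Step size: 2.76 V ÷ 2^14 = 168.46 µV.
Scaled input = 4924.6980 LSBs, so code = 4925.
Reconstructed: 0.82965088 V.
Difference: -5.08789e-05 V → -50.88 µV.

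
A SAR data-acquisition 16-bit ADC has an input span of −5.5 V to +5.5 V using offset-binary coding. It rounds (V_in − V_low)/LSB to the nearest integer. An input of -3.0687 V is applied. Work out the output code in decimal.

code 14485

Full-scale span = 11 V; LSB = 11/2^16 = 167.85 µV.
(-3.0687 − (−5.5)) / 0.000167847 = 14485.243 LSBs.
round(14485.243) = 14485.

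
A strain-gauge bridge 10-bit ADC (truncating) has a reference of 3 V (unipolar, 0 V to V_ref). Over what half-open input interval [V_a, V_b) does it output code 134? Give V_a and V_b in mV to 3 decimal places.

[392.578 mV, 395.508 mV)

LSB = 3/2^10 = 2.930 mV.
V_a = V_low + 134·LSB = 0.392578 V; V_b = V_low + 135·LSB = 0.395508 V.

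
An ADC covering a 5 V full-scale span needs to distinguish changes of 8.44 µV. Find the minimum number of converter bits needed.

Number of steps required ≥ 5 V / 8.44 µV = 592417.06.
Need 2^N ≥ 592417.06; 2^19 = 524288, 2^20 = 1048576.
Minimum N = 20.

20 bits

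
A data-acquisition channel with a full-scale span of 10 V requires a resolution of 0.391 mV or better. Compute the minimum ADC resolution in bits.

Number of steps required ≥ 10 V / 0.391 mV = 25575.45.
Need 2^N ≥ 25575.45; 2^14 = 16384, 2^15 = 32768.
Minimum N = 15.

15 bits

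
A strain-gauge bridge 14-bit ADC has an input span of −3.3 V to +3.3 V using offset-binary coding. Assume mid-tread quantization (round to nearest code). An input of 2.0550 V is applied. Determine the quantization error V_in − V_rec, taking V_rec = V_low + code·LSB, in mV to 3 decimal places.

One LSB is 6.6 V / 16384 = 402.83 µV.
Scaled input = 13293.3818 LSBs, so code = 13293.
Code 13293 maps back to (−3.3) + 13293×0.000402832 V = 2.0548462 V.
Error = 2.0550 − 2.0548462 = 0.000153809 V = 0.154 mV.

0.154 mV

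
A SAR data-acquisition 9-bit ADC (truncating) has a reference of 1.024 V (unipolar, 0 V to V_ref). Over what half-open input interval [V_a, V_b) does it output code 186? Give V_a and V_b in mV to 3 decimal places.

LSB = 1.024/2^9 = 2.000 mV.
V_a = V_low + 186·LSB = 0.372 V; V_b = V_low + 187·LSB = 0.374 V.

[372.000 mV, 374.000 mV)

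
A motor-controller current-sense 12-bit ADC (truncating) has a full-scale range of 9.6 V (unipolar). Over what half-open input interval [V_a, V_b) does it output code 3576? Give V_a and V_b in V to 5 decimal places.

[8.38125 V, 8.38359 V)

LSB = 9.6/2^12 = 2.344 mV.
V_a = V_low + 3576·LSB = 8.38125 V; V_b = V_low + 3577·LSB = 8.38359 V.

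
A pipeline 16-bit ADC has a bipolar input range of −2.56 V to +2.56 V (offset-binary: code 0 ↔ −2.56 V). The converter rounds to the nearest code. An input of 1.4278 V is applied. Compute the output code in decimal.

code 51044

Full-scale span = 5.12 V; LSB = 5.12/2^16 = 78.12 µV.
(V_in − V_low)/LSB = (1.4278 − (−2.56)) / 7.8125e-05 = 51043.840.
So the output code is 51044.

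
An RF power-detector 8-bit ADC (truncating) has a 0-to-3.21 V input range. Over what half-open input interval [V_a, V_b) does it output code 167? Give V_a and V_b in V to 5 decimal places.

LSB = 3.21/2^8 = 12.539 mV.
V_a = V_low + 167·LSB = 2.09402 V; V_b = V_low + 168·LSB = 2.10656 V.

[2.09402 V, 2.10656 V)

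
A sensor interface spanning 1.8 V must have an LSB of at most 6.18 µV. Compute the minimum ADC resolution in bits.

Number of steps required ≥ 1.8 V / 6.18 µV = 291262.14.
Need 2^N ≥ 291262.14; 2^18 = 262144, 2^19 = 524288.
Minimum N = 19.

19 bits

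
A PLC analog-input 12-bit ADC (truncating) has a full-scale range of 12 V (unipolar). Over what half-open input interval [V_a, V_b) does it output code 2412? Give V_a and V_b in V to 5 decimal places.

[7.06641 V, 7.06934 V)

LSB = 12/2^12 = 2.930 mV.
V_a = V_low + 2412·LSB = 7.06641 V; V_b = V_low + 2413·LSB = 7.06934 V.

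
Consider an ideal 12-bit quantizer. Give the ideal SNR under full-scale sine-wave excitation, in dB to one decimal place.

SNR ≈ 6.02·N + 1.76 dB = 6.02·12 + 1.76 = 74.00 dB.

74.0 dB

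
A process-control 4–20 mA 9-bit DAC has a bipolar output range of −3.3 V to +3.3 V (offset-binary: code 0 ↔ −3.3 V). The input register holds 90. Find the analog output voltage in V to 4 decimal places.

LSB = 6.6 V / 2^9 = 12.891 mV.
V_out = (−3.3) + 90 × 0.0128906 V = -2.13984 V.

-2.1398 V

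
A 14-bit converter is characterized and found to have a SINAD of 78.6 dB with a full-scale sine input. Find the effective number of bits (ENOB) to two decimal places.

ENOB = (SINAD − 1.76) / 6.02 = (78.6 − 1.76)/6.02 = 12.764.

12.76 bits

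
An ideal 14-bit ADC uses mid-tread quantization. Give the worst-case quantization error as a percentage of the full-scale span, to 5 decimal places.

0.00305 %

Rounding → worst-case error = ½ LSB = V_FS/2^15, so 100/32768 = 0.00305176 % of full scale.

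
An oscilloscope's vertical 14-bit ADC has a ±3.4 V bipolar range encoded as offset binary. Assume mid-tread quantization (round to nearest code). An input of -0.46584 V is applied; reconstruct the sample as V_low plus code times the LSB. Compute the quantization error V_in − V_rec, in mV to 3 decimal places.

-0.166 mV

Step size: 6.8 V ÷ 2^14 = 415.04 µV.
(-0.46584 − (−3.4))/0.000415039 = 7069.5996; round gives code 7070.
Reconstructed: -0.46567383 V.
V_in − V_rec = -0.000166172 V = -0.166 mV.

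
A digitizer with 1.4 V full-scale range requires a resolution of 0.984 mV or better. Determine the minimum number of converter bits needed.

Number of steps required ≥ 1.4 V / 0.984 mV = 1422.76.
Need 2^N ≥ 1422.76; 2^10 = 1024, 2^11 = 2048.
Minimum N = 11.

11 bits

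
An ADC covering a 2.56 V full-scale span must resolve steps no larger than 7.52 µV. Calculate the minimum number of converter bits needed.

Number of steps required ≥ 2.56 V / 7.52 µV = 340425.53.
Need 2^N ≥ 340425.53; 2^18 = 262144, 2^19 = 524288.
Minimum N = 19.

19 bits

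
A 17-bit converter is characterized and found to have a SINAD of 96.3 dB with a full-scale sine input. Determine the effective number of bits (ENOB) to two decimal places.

15.70 bits

ENOB = (SINAD − 1.76) / 6.02 = (96.3 − 1.76)/6.02 = 15.704.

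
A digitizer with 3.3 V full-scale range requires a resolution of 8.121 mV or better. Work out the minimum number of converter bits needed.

Number of steps required ≥ 3.3 V / 8.121 mV = 406.35.
Need 2^N ≥ 406.35; 2^8 = 256, 2^9 = 512.
Minimum N = 9.

9 bits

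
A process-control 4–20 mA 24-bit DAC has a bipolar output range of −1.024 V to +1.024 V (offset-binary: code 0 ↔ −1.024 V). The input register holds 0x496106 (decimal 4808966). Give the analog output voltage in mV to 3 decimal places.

-436.968 mV

LSB = 2.048 V / 2^24 = 0.12 µV.
Code 0x496106 = 4808966 decimal.
V_out = (−1.024) + 4808966 × 1.2207e-07 V = -0.436968 V.
= -436.968 mV.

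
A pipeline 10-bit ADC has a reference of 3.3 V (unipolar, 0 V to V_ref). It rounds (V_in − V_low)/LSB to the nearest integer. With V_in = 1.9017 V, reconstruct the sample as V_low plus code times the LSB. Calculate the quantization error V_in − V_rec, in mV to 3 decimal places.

Step size: 3.3 V ÷ 2^10 = 3.223 mV.
(V_in − V_low)/LSB = (1.9017 − 0)/0.00322266 = 590.1033 → code 590 (round).
Code 590 maps back to 0 + 590×0.00322266 V = 1.9013672 V.
Error = 1.9017 − 1.9013672 = 0.000332812 V = 0.333 mV.

0.333 mV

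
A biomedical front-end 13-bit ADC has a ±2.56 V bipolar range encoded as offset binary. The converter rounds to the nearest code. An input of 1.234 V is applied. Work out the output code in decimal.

Full-scale span = 5.12 V; LSB = 5.12/2^13 = 0.625 mV.
Input sits at 6070.400 steps above V_low.
round(6070.400) = 6070.

code 6070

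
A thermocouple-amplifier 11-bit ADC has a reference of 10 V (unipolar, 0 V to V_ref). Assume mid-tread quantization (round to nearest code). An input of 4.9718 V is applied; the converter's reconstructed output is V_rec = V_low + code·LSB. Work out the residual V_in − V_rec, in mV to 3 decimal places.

Step size: 10 V ÷ 2^11 = 4.883 mV.
Scaled input = 1018.2246 LSBs, so code = 1018.
Code 1018 maps back to 0 + 1018×0.00488281 V = 4.9707031 V.
V_in − V_rec = 0.00109687 V = 1.097 mV.

1.097 mV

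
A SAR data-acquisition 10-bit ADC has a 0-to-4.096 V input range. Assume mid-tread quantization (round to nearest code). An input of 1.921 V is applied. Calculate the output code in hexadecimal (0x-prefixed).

code 0x1E0 (decimal 480)

Full-scale span = 4.096 V; LSB = 4.096/2^10 = 4.000 mV.
Input sits at 480.250 steps above V_low.
So the output code is 480.
In hexadecimal (0x-prefixed): 0x1E0.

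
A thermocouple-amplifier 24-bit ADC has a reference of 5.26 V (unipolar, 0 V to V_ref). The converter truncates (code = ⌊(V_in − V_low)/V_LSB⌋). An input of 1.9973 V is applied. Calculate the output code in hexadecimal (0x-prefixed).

With 16777216 levels over 5.26 V, one step is 0.31 µV.
Input sits at 6370557.703 steps above V_low.
So the output code is 6370557.
In hexadecimal (0x-prefixed): 0x6134FD.

code 0x6134FD (decimal 6370557)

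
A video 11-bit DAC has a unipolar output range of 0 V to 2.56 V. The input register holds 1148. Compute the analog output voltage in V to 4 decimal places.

1.4350 V

LSB = 2.56 V / 2^11 = 1.250 mV.
V_out = 0 + 1148 × 0.00125 V = 1.435 V.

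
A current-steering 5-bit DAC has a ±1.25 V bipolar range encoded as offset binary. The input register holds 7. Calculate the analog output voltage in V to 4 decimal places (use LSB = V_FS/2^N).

LSB = 2.5 V / 2^5 = 78.125 mV.
V_out = (−1.25) + 7 × 0.078125 V = -0.703125 V.

-0.7031 V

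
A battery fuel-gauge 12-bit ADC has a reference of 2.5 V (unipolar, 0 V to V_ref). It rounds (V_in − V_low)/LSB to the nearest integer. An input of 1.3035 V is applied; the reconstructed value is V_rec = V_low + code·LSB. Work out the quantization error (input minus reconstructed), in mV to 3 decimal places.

-0.211 mV

One LSB is 2.5 V / 4096 = 0.610 mV.
(V_in − V_low)/LSB = (1.3035 − 0)/0.000610352 = 2135.6544 → code 2136 (round).
Code 2136 maps back to 0 + 2136×0.000610352 V = 1.3037109 V.
V_in − V_rec = -0.000210937 V = -0.211 mV.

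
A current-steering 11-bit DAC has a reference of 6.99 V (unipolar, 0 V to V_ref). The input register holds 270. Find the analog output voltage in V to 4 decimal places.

0.9215 V

LSB = 6.99 V / 2^11 = 3.413 mV.
V_out = 0 + 270 × 0.00341309 V = 0.921533 V.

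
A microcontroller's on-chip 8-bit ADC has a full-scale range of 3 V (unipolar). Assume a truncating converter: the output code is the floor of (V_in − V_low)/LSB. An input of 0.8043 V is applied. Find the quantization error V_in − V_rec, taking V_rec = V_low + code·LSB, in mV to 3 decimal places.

One LSB is 3 V / 256 = 11.719 mV.
Scaled input = 68.6336 LSBs, so code = 68.
V_rec = 0 + 68·0.0117188 = 0.796875 V.
V_in − V_rec = 0.007425 V = 7.425 mV.

7.425 mV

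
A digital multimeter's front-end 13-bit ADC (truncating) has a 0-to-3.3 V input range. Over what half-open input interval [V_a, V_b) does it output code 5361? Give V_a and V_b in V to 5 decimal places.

LSB = 3.3/2^13 = 402.83 µV.
V_a = V_low + 5361·LSB = 2.15958 V; V_b = V_low + 5362·LSB = 2.15999 V.

[2.15958 V, 2.15999 V)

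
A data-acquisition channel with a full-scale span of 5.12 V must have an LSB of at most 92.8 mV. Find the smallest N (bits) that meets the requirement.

Number of steps required ≥ 5.12 V / 92.8 mV = 55.17.
Need 2^N ≥ 55.17; 2^5 = 32, 2^6 = 64.
Minimum N = 6.

6 bits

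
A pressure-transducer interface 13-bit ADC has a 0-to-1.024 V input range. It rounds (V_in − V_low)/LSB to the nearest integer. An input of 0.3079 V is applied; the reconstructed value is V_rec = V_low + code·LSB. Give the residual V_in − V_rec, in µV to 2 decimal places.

Step size: 1.024 V ÷ 2^13 = 125.00 µV.
Scaled input = 2463.2000 LSBs, so code = 2463.
Reconstructed: 0.307875 V.
Error = 0.3079 − 0.307875 = 2.5e-05 V = 25.00 µV.

25.00 µV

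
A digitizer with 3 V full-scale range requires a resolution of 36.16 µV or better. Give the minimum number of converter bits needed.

17 bits

Number of steps required ≥ 3 V / 36.16 µV = 82964.60.
Need 2^N ≥ 82964.60; 2^16 = 65536, 2^17 = 131072.
Minimum N = 17.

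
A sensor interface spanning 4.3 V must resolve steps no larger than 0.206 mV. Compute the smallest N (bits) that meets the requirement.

Number of steps required ≥ 4.3 V / 0.206 mV = 20873.79.
Need 2^N ≥ 20873.79; 2^14 = 16384, 2^15 = 32768.
Minimum N = 15.

15 bits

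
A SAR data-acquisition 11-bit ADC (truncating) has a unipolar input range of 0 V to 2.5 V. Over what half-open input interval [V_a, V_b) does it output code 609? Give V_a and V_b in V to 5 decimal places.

[0.74341 V, 0.74463 V)

LSB = 2.5/2^11 = 1.221 mV.
V_a = V_low + 609·LSB = 0.743408 V; V_b = V_low + 610·LSB = 0.744629 V.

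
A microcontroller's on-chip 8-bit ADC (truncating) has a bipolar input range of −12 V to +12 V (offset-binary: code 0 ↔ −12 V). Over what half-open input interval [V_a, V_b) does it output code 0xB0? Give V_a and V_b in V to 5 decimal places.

[4.50000 V, 4.59375 V)

LSB = 24/2^8 = 93.750 mV.
Code 0xB0 = 176 decimal.
V_a = V_low + 176·LSB = 4.5 V; V_b = V_low + 177·LSB = 4.59375 V.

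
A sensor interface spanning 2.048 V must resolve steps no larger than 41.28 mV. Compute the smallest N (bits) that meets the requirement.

6 bits

Number of steps required ≥ 2.048 V / 41.28 mV = 49.61.
Need 2^N ≥ 49.61; 2^5 = 32, 2^6 = 64.
Minimum N = 6.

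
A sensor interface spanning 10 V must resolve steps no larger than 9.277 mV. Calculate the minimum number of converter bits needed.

11 bits

Number of steps required ≥ 10 V / 9.277 mV = 1077.93.
Need 2^N ≥ 1077.93; 2^10 = 1024, 2^11 = 2048.
Minimum N = 11.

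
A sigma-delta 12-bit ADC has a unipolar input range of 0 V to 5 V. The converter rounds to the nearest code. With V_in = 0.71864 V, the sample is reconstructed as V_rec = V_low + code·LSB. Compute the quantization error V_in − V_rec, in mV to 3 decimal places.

One LSB is 5 V / 4096 = 1.221 mV.
(0.71864 − 0)/0.0012207 = 588.7099; round gives code 589.
Reconstructed: 0.71899414 V.
Difference: -0.000354141 V → -0.354 mV.

-0.354 mV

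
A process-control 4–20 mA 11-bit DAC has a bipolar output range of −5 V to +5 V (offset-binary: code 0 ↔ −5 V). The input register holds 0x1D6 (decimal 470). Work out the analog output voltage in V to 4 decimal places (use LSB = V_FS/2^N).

-2.7051 V

LSB = 10 V / 2^11 = 4.883 mV.
Code 0x1D6 = 470 decimal.
V_out = (−5) + 470 × 0.00488281 V = -2.70508 V.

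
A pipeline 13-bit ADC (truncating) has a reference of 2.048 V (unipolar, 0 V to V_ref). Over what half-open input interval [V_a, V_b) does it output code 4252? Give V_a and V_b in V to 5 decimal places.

[1.06300 V, 1.06325 V)

LSB = 2.048/2^13 = 250.00 µV.
V_a = V_low + 4252·LSB = 1.063 V; V_b = V_low + 4253·LSB = 1.06325 V.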